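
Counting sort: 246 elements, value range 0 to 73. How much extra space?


n = 246 (output array)
k = 74 (count array for 74 distinct values)
Extra space = 246 + 74 = 320


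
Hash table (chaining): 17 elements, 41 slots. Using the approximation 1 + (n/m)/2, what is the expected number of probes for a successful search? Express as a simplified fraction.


Computing expected probes:
alpha = 17/41
= 1 + alpha/2
= 1 + 17/(2*41)
= (2*41 + 17) / (2*41)
= 99/82


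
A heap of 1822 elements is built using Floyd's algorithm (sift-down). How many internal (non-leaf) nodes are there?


Leaf nodes occupy roughly half the array.
Sift-down is called for each internal node, starting from the last one.
Internal nodes = floor(n/2) = floor(1822/2) = 911


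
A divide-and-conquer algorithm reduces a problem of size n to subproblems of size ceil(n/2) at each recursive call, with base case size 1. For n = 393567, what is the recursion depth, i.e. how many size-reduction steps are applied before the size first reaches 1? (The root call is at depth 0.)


Each step divides the size by 2 (rounding up); after k steps the size is ceil(n/2^k), which equals 1 exactly when 2^k >= n.
So the depth is the smallest k with 2^k >= 393567, i.e. ceil(log_2(393567)).
2^18 = 262144 < 393567 <= 524288 = 2^19
Recursion depth = 19


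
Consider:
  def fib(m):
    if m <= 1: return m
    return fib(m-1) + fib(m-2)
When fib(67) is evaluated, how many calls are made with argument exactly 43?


Let N(m) = number of times fib(m) is called while evaluating fib(67).
N(67) = 1 (the initial call).
N(66) = 1 (only fib(67) calls it).
For 1 <= m <= 65: fib(m) is called by fib(m+1) and fib(m+2), so
  N(m) = N(m+1) + N(m+2).
fib(0) is called only by fib(2), so N(0) = N(2).
Walk down from m=67:
  N(67)=1, N(66)=1, N(65)=2, N(64)=3, N(63)=5, N(62)=8, N(61)=13, N(60)=21, N(59)=34, N(58)=55, N(57)=89, N(56)=144, N(55)=233, N(54)=377, N(53)=610, N(52)=987, N(51)=1597, N(50)=2584, N(49)=4181, N(48)=6765, N(47)=10946, N(46)=17711, N(45)=28657, N(44)=46368, N(43)=75025
N(43) = 75025


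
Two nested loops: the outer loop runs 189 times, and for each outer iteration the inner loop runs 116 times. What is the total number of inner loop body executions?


Outer loop: 189 iterations
Inner loop: 116 iterations per outer iteration
Total = 189 * 116 = 21924


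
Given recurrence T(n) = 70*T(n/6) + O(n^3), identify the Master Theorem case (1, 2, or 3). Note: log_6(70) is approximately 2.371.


Master Theorem parameters: a=70, b=6, c=3
log_b(a) = 2.371
Compare b^c with a: 6^3 = 216 > 70, so c > log_b(a).
Comparing c=3 vs log_b(a)=2.371:
3 > 2.371 => Case 3
Result: T(n) = O(n^3)
Master Theorem case = 3


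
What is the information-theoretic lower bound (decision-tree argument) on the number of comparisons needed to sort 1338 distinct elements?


A binary decision tree of height h has at most 2^h leaves and needs at least n! of them, so h >= ceil(log2(n!)).
1338! is far too large to multiply out, so use Stirling's series:
  ln(n!) ~ n ln n - n + (1/2) ln(2 pi n) + 1/(12n)  (error below 1/(360 n^3), negligible here)
  ln(1338) = 7.1989312
  n ln n = 1338 * 7.1989312 = 9632.1699
  (1/2) ln(2 pi * 1338) = (1/2) ln(8406.9019) = 4.5184
  1/(12*1338) = 0.0001
  ln(1338!) ~ 9632.1699 - 1338 + 4.5184 + 0.0001 = 8298.6884
Convert to base 2: log2(1338!) = 8298.6884 / ln 2 = 8298.6884 / 0.69314718 = 11972.4766
ceil(11972.4766) = 11973


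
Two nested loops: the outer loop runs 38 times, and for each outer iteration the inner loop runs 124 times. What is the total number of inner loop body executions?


Outer loop: 38 iterations
Inner loop: 124 iterations per outer iteration
Total = 38 * 124 = 4712


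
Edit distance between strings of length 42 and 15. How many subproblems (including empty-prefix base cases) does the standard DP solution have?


The table includes base cases (empty prefixes).
Rows: (m+1) = 43
Columns: (n+1) = 16
Total = 43 * 16 = 688


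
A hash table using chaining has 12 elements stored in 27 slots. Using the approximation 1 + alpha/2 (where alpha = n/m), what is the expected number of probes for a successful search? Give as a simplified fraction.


Load factor alpha = n/m = 12/27
Expected probes = 1 + alpha/2 = 1 + 12/(2*27)
= 1 + 12/54
= 54/54 + 12/54
= 66/54
Simplify: 11/9


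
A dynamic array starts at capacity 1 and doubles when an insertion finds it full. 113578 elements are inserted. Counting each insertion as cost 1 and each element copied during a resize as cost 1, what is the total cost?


n = 113578
Insertion costs: 113578
Resizes copy 1, 2, 4, ... up to the largest power of 2 that is <= n-1 = 113577, i.e. 65536.
Copy costs = 1 + 2 + 4 + 8 + 16 + 32 + 64 + 128 + 256 + 512 + 1024 + 2048 + 4096 + 8192 + 16384 + 32768 + 65536 = 131071
Total = 113578 + 131071 = 244649


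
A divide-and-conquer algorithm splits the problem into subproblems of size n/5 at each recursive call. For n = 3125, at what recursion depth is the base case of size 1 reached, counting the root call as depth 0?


At each depth, the problem size is divided by 5:
  Depth 0: problem size = 3125
  Depth 1: problem size = 625
  Depth 2: problem size = 125
  Depth 3: problem size = 25
  Depth 4: problem size = 5
  Depth 5: problem size = 1 (base case)
The base case is reached at depth log_5(3125) = 5 (the tree has 6 levels counting depth 0, but the depth asked for is 5).
Recursion depth = 5


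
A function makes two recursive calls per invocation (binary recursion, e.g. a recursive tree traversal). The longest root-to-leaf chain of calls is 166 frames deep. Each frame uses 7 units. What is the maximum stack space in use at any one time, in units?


Binary recursion: the two calls run one after the other, so only one root-to-leaf chain of frames is on the stack at a time.
Maximum depth (longest chain) = 166 frames
Each frame = 7 units
Max stack space = 166 * 7 = 1162


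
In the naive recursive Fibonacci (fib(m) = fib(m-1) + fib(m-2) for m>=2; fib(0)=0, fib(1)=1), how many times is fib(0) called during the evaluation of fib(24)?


Let N(m) = number of times fib(m) is called while evaluating fib(24).
N(24) = 1 (the initial call).
N(23) = 1 (only fib(24) calls it).
For 1 <= m <= 22: fib(m) is called by fib(m+1) and fib(m+2), so
  N(m) = N(m+1) + N(m+2).
fib(0) is called only by fib(2), so N(0) = N(2).
Walk down from m=24:
  N(24)=1, N(23)=1, N(22)=2, N(21)=3, N(20)=5, N(19)=8, N(18)=13, N(17)=21, N(16)=34, N(15)=55, N(14)=89, N(13)=144, N(12)=233, N(11)=377, N(10)=610, N(9)=987, N(8)=1597, N(7)=2584, N(6)=4181, N(5)=6765, N(4)=10946, N(3)=17711, N(2)=28657, N(1)=46368, N(0)=N(2)=28657
N(0) = 28657


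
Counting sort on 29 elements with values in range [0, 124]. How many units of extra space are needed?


Output array size: 29 (to store sorted result)
Count array size: 125 (one slot per possible value, range 0 to 124)
Total extra space = 29 + 125 = 154


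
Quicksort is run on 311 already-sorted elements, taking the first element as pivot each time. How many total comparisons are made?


Sum of comparisons per partition:
310 + 309 + ... + 1 + 0
= 311 * (311 - 1) / 2
= 311 * 310 / 2
= 48205


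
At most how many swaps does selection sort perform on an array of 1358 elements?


Each of the 1357 passes places one element in its final position.
Pass 1: swap minimum into position 0
Pass 2: swap minimum of remaining into position 1
...
Pass 1357: last two elements, one swap
Maximum swaps = 1358 - 1 = 1357


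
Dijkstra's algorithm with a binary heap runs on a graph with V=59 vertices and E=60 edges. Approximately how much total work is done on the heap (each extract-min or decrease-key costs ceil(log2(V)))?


Dijkstra with a binary heap: each vertex is extracted once, each edge may relax once.
Each heap operation costs O(log V).
V + E = 59 + 60 = 119
ceil(log2(59)) = 6 (since 2^5 = 32 < 59 <= 64 = 2^6)
Total heap work = (V+E) * ceil(log2(V)) = 119 * 6 = 714


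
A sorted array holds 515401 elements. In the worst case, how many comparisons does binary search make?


Halving sequence: 515401 -> 257700 -> 128850 -> 64425 -> 32212 -> 16106 -> 8053 -> 4026 -> 2013 -> 1006 -> 503 -> 251 -> 125 -> 62 -> 31 -> 15 -> 7 -> 3 -> 1
Number of halvings = 18
Max comparisons = 18 + 1 = 19


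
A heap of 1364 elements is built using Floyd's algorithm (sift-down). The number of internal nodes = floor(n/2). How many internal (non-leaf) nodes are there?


Leaf nodes occupy roughly half the array.
Sift-down is called for each internal node, starting from the last one.
Internal nodes = floor(n/2) = floor(1364/2) = 682


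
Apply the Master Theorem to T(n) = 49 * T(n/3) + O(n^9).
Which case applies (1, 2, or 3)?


The Master Theorem: T(n) = a*T(n/b) + O(n^c)
  a = 49, b = 3, c = 9
log_b(a) = log_3(49) ~ 3.542
Compare b^c with a: 3^9 = 19683 > 49, so c > log_b(a).
Since c > log_b(a), Case 3 applies.
T(n) = O(n^9)
Master Theorem case = 3


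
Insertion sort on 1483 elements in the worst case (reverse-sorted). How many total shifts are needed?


In the worst case (reverse-sorted), each element shifts past all previous:
  Element 1: 1 shifts
  Element 2: 2 shifts
  Element 3: 3 shifts
  Element 4: 4 shifts
  Element 5: 5 shifts
  ...
  Element 1482: 1482 shifts
Total = 1 + 2 + ... + 1482
= 1483*(1483-1)/2 = 1098903


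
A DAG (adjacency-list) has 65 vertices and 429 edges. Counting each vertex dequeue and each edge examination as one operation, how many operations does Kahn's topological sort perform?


V = 65 (vertex processing)
E = 429 (edge processing)
V + E = 65 + 429 = 494


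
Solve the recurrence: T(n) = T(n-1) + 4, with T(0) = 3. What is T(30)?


Unrolling the recurrence:
T(30) = T(29) + 4
       = T(28) + 4 + 4
       = T(27) + 4*3
       ...
       = T(0) + 4*30
       = 3 + 120 = 123


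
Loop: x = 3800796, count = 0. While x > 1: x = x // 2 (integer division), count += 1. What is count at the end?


The variable x halves each step:
x = 3800796 -> 1900398 -> 950199 -> 475099 -> 237549 -> 118774 -> 59387 -> 29693 -> 14846 -> 7423 -> 3711 -> 1855 -> 927 -> 463 -> 231 -> 115 -> 57 -> 28 -> 14 -> 7 -> 3 -> 1
Number of halvings = floor(log2(3800796)) = 21


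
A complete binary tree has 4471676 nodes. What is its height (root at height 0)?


In a complete binary tree, level k holds nodes 2^k .. 2^(k+1)-1 (1-indexed).
Height = floor(log2(n)) = floor(log2(4471676)) = 22
Check: 2^22 = 4194304 <= 4471676 < 8388608 = 2^23


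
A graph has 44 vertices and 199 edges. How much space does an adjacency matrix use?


Adjacency matrix: V x V grid of entries
Space = V^2 = 44^2 = 44 * 44 = 1936


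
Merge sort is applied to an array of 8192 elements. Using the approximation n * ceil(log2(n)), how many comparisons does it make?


Merge sort divides the array into halves recursively.
Number of levels = ceil(log2(8192)) = 13
At each level, approximately n = 8192 comparisons are needed for merging.
Total comparisons ~ n * ceil(log2(n)) = 8192 * 13 = 106496


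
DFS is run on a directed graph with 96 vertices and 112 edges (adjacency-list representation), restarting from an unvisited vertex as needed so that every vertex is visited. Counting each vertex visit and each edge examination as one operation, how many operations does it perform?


A full DFS traversal processes each vertex exactly once (push/pop on stack).
Each directed edge is examined once.
V = 96, E = 112
V + E = 208


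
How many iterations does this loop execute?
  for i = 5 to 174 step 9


The loop variable i takes values starting at 5 and increments by 9 each iteration.
Sequence: i = 5, 14, 23, 32, 41, 50, 59, 68, 77, ...
The upper bound 174 is inclusive, so the count is floor((last - first) / step) + 1:
floor((174 - 5) / 9) + 1 = floor(169/9) + 1 = 18 + 1 = 19


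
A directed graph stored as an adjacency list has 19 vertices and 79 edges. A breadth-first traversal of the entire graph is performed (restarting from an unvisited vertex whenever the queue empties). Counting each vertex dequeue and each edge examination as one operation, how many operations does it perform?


A full BFS traversal dequeues each vertex once and examines each edge once.
Vertex visits: 19
Edge visits: 79
V + E = 19 + 79 = 98


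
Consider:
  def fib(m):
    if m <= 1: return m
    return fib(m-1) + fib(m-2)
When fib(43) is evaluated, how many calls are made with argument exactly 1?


Let N(m) = number of times fib(m) is called while evaluating fib(43).
N(43) = 1 (the initial call).
N(42) = 1 (only fib(43) calls it).
For 1 <= m <= 41: fib(m) is called by fib(m+1) and fib(m+2), so
  N(m) = N(m+1) + N(m+2).
fib(0) is called only by fib(2), so N(0) = N(2).
Walk down from m=43:
  N(43)=1, N(42)=1, N(41)=2, N(40)=3, N(39)=5, N(38)=8, N(37)=13, N(36)=21, N(35)=34, N(34)=55, N(33)=89, N(32)=144, N(31)=233, N(30)=377, N(29)=610, N(28)=987, N(27)=1597, N(26)=2584, N(25)=4181, N(24)=6765, N(23)=10946, N(22)=17711, N(21)=28657, N(20)=46368, N(19)=75025, N(18)=121393, N(17)=196418, N(16)=317811, N(15)=514229, N(14)=832040, N(13)=1346269, N(12)=2178309, N(11)=3524578, N(10)=5702887, N(9)=9227465, N(8)=14930352, N(7)=24157817, N(6)=39088169, N(5)=63245986, N(4)=102334155, N(3)=165580141, N(2)=267914296, N(1)=433494437
N(1) = 433494437


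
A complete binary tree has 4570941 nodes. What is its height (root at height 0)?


In a complete binary tree, level k holds nodes 2^k .. 2^(k+1)-1 (1-indexed).
Height = floor(log2(n)) = floor(log2(4570941)) = 22
Check: 2^22 = 4194304 <= 4570941 < 8388608 = 2^23


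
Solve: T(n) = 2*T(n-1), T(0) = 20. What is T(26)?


Unrolling:
T(26) = 2*T(25) = 2^2*T(24) = ... = 2^26*T(0)
= 2^26 * 20
= 67108864 * 20 = 1342177280


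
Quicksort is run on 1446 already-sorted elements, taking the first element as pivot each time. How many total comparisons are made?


Sum of comparisons per partition:
1445 + 1444 + ... + 1 + 0
= 1446 * (1446 - 1) / 2
= 1446 * 1445 / 2
= 1044735


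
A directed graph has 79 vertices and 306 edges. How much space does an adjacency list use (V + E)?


Adjacency list: one list head per vertex + one entry per edge
Vertex heads: 79
Edge entries: 306
Total = 79 + 306 = 385


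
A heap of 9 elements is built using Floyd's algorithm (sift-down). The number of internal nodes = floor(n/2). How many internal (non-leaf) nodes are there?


Leaf nodes occupy roughly half the array.
Sift-down is called for each internal node, starting from the last one.
Internal nodes = floor(n/2) = floor(9/2) = 4


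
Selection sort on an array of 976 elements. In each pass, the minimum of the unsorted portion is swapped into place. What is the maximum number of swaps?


Selection sort performs one swap per pass:
  Pass 1: find min in positions 0 to 975, swap with position 0
  Pass 2: find min in positions 1 to 975, swap with position 1
  Pass 3: find min in positions 2 to 975, swap with position 2
  Pass 4: find min in positions 3 to 975, swap with position 3
  Pass 5: find min in positions 4 to 975, swap with position 4
  ... (970 more passes)
Total passes (and swaps) = n - 1 = 976 - 1 = 975


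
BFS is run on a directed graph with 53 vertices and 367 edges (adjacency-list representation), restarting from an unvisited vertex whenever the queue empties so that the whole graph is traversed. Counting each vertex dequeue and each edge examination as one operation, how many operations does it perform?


A full BFS traversal dequeues each vertex exactly once and examines each directed edge exactly once.
V = 53 (vertex processing cost)
E = 367 (edge examination cost)
Total operations proportional to V + E = 53 + 367 = 420


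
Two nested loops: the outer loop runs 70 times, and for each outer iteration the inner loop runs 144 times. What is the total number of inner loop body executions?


Outer loop: 70 iterations
Inner loop: 144 iterations per outer iteration
Total = 70 * 144 = 10080


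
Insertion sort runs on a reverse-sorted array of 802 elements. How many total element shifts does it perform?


Sum of shifts = 1 + 2 + 3 + ... + 801
= 802 * 801 / 2
= 642402 / 2
= 321201


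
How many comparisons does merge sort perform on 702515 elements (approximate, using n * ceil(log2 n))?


Recursion depth: ceil(log2(702515)) = 20
Each recursion level merges n = 702515 elements
Total = 702515 * 20 = 14050300


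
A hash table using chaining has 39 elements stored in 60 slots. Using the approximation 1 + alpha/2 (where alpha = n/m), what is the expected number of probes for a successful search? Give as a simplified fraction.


Load factor alpha = n/m = 39/60
Expected probes = 1 + alpha/2 = 1 + 39/(2*60)
= 1 + 39/120
= 120/120 + 39/120
= 159/120
Simplify: 53/40


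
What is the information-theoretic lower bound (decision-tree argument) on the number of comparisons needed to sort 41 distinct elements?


A binary decision tree of height h has at most 2^h leaves and needs at least n! of them, so h >= ceil(log2(n!)).
41! is far too large to multiply out, so use Stirling's series:
  ln(n!) ~ n ln n - n + (1/2) ln(2 pi n) + 1/(12n)  (error below 1/(360 n^3), negligible here)
  ln(41) = 3.7135721
  n ln n = 41 * 3.7135721 = 152.2565
  (1/2) ln(2 pi * 41) = (1/2) ln(257.6106) = 2.7757
  1/(12*41) = 0.0020
  ln(41!) ~ 152.2565 - 41 + 2.7757 + 0.0020 = 114.0342
Convert to base 2: log2(41!) = 114.0342 / ln 2 = 114.0342 / 0.69314718 = 164.5166
ceil(164.5166) = 165


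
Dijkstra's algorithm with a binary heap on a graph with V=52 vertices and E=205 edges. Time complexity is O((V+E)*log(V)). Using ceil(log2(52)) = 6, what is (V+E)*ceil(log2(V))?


Dijkstra with a binary heap: each vertex is extracted once, each edge may relax once.
Each heap operation costs O(log V).
V + E = 52 + 205 = 257
ceil(log2(52)) = 6 (since 2^5 = 32 < 52 <= 64 = 2^6)
Total heap work = (V+E) * ceil(log2(V)) = 257 * 6 = 1542


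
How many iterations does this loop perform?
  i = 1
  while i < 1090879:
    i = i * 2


The loop variable doubles each iteration:
i = 1 -> 2 -> 4 -> 8 -> 16 -> 32 -> 64 -> 128 -> 256 -> 512 -> 1024 -> 2048 -> 4096 -> 8192 -> 16384 -> 32768 -> 65536 -> 131072 -> 262144 -> 524288 -> 1048576 -> 2097152 (stop, 2097152 >= 1090879)
Number of doublings = ceil(log2(1090879)) = 21


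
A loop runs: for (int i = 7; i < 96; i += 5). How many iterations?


Loop starts at i = 7, increments by 5, stops when i >= 96.
Number of iterations = ceil((96 - 7) / 5)
= ceil(89 / 5)
= 18


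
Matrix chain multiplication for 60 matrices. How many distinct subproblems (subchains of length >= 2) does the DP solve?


Subproblems are indexed by (i, j) where i < j.
Number of such pairs = n*(n-1)/2
= 60 * 59 / 2
= 1770


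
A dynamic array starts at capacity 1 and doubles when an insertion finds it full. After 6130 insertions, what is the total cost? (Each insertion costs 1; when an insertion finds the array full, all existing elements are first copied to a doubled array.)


Insertion cost: 6130 (one per element)
Resizes occur just before inserting elements 2, 3, 5, 9, ...
Elements copied at each resize: 1 + 2 + 4 + 8 + 16 + 32 + 64 + 128 + 256 + 512 + 1024 + 2048 + 4096
Sum of copies = 8191 (geometric series: 2^k - 1)
Total = 6130 + 8191 = 14321


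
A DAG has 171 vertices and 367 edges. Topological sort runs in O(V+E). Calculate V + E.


V = 171 (vertex processing)
E = 367 (edge processing)
V + E = 171 + 367 = 538


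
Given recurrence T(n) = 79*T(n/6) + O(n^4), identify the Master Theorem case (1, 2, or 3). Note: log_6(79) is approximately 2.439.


Master Theorem parameters: a=79, b=6, c=4
log_b(a) = 2.439
Compare b^c with a: 6^4 = 1296 > 79, so c > log_b(a).
Comparing c=4 vs log_b(a)=2.439:
4 > 2.439 => Case 3
Result: T(n) = O(n^4)
Master Theorem case = 3


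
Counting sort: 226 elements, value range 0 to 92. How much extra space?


n = 226 (output array)
k = 93 (count array for 93 distinct values)
Extra space = 226 + 93 = 319


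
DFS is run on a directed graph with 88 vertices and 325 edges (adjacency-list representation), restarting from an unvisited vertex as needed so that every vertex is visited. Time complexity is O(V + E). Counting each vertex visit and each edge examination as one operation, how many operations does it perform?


A full DFS traversal processes each vertex exactly once (push/pop on stack).
Each directed edge is examined once.
V = 88, E = 325
V + E = 413


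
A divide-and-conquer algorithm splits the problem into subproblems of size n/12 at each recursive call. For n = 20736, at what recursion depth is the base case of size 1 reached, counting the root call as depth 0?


At each depth, the problem size is divided by 12:
  Depth 0: problem size = 20736
  Depth 1: problem size = 1728
  Depth 2: problem size = 144
  Depth 3: problem size = 12
  Depth 4: problem size = 1 (base case)
The base case is reached at depth log_12(20736) = 4 (the tree has 5 levels counting depth 0, but the depth asked for is 4).
Recursion depth = 4


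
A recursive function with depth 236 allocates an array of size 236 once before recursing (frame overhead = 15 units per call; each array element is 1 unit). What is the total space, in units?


Array allocation: 236 units (allocated once)
Stack frames: 236 deep * 15 per frame = 3540 units
Total = 236 + 3540 = 3776


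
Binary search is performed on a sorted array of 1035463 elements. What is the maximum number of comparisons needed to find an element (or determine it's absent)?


Binary search halves the search space each comparison:
  Step 1: search space = 1035463 -> 517731
  Step 2: search space = 517731 -> 258865
  Step 3: search space = 258865 -> 129432
  Step 4: search space = 129432 -> 64716
  Step 5: search space = 64716 -> 32358
  Step 6: search space = 32358 -> 16179
  Step 7: search space = 16179 -> 8089
  Step 8: search space = 8089 -> 4044
  Step 9: search space = 4044 -> 2022
  Step 10: search space = 2022 -> 1011
  Step 11: search space = 1011 -> 505
  Step 12: search space = 505 -> 252
  Step 13: search space = 252 -> 126
  Step 14: search space = 126 -> 63
  Step 15: search space = 63 -> 31
  Step 16: search space = 31 -> 15
  Step 17: search space = 15 -> 7
  Step 18: search space = 7 -> 3
  Step 19: search space = 3 -> 1
  Step 20: search space = 1 (final check)
Maximum comparisons = floor(log2(1035463)) + 1 = 19 + 1 = 20


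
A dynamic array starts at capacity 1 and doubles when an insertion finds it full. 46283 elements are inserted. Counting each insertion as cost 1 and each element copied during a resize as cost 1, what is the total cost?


n = 46283
Insertion costs: 46283
Resizes copy 1, 2, 4, ... up to the largest power of 2 that is <= n-1 = 46282, i.e. 32768.
Copy costs = 1 + 2 + 4 + 8 + 16 + 32 + 64 + 128 + 256 + 512 + 1024 + 2048 + 4096 + 8192 + 16384 + 32768 = 65535
Total = 46283 + 65535 = 111818


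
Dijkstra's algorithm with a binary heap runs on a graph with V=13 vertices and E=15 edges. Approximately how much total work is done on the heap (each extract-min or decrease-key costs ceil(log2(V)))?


Dijkstra with a binary heap: each vertex is extracted once, each edge may relax once.
Each heap operation costs O(log V).
V + E = 13 + 15 = 28
ceil(log2(13)) = 4 (since 2^3 = 8 < 13 <= 16 = 2^4)
Total heap work = (V+E) * ceil(log2(V)) = 28 * 4 = 112


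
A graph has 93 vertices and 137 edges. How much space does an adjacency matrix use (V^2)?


Adjacency matrix: V x V grid of entries
Space = V^2 = 93^2 = 93 * 93 = 8649


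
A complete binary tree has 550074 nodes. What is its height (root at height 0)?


In a complete binary tree, level k holds nodes 2^k .. 2^(k+1)-1 (1-indexed).
Height = floor(log2(n)) = floor(log2(550074)) = 19
Check: 2^19 = 524288 <= 550074 < 1048576 = 2^20


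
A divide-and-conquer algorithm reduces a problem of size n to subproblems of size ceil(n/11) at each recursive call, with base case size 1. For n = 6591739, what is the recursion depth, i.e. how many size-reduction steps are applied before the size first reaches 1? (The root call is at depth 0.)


Each step divides the size by 11 (rounding up); after k steps the size is ceil(n/11^k), which equals 1 exactly when 11^k >= n.
So the depth is the smallest k with 11^k >= 6591739, i.e. ceil(log_11(6591739)).
11^6 = 1771561 < 6591739 <= 19487171 = 11^7
Recursion depth = 7


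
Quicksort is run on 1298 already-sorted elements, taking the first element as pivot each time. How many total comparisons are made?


Sum of comparisons per partition:
1297 + 1296 + ... + 1 + 0
= 1298 * (1298 - 1) / 2
= 1298 * 1297 / 2
= 841753


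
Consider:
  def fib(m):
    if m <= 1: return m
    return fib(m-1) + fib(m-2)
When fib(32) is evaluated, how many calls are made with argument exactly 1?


Let N(m) = number of times fib(m) is called while evaluating fib(32).
N(32) = 1 (the initial call).
N(31) = 1 (only fib(32) calls it).
For 1 <= m <= 30: fib(m) is called by fib(m+1) and fib(m+2), so
  N(m) = N(m+1) + N(m+2).
fib(0) is called only by fib(2), so N(0) = N(2).
Walk down from m=32:
  N(32)=1, N(31)=1, N(30)=2, N(29)=3, N(28)=5, N(27)=8, N(26)=13, N(25)=21, N(24)=34, N(23)=55, N(22)=89, N(21)=144, N(20)=233, N(19)=377, N(18)=610, N(17)=987, N(16)=1597, N(15)=2584, N(14)=4181, N(13)=6765, N(12)=10946, N(11)=17711, N(10)=28657, N(9)=46368, N(8)=75025, N(7)=121393, N(6)=196418, N(5)=317811, N(4)=514229, N(3)=832040, N(2)=1346269, N(1)=2178309
N(1) = 2178309


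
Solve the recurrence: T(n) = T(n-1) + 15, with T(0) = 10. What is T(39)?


Unrolling the recurrence:
T(39) = T(38) + 15
       = T(37) + 15 + 15
       = T(36) + 15*3
       ...
       = T(0) + 15*39
       = 10 + 585 = 595


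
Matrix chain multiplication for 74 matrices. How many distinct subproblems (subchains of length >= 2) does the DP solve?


Subproblems are indexed by (i, j) where i < j.
Number of such pairs = n*(n-1)/2
= 74 * 73 / 2
= 2701


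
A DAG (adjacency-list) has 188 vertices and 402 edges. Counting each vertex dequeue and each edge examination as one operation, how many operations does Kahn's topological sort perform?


V = 188 (vertex processing)
E = 402 (edge processing)
V + E = 188 + 402 = 590


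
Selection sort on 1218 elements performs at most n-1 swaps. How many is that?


Each of the 1217 passes places one element in its final position.
Pass 1: swap minimum into position 0
Pass 2: swap minimum of remaining into position 1
...
Pass 1217: last two elements, one swap
Maximum swaps = 1218 - 1 = 1217


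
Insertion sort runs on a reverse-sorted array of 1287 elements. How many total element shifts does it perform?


Sum of shifts = 1 + 2 + 3 + ... + 1286
= 1287 * 1286 / 2
= 1655082 / 2
= 827541


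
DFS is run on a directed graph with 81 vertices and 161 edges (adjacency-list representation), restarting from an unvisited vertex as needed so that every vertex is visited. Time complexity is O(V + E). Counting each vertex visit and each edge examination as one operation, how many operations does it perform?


A full DFS traversal processes each vertex exactly once (push/pop on stack).
Each directed edge is examined once.
V = 81, E = 161
V + E = 242


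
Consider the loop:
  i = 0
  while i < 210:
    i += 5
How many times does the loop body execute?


Starting at i = 0, each iteration adds 5.
Iterations until i >= 210:
  Iteration 1: i = 0 -> i = 5
  Iteration 2: i = 5 -> i = 10
  Iteration 3: i = 10 -> i = 15
  Iteration 4: i = 15 -> i = 20
  Iteration 5: i = 20 -> i = 25
  Iteration 6: i = 25 -> i = 30
  Iteration 7: i = 30 -> i = 35
  Iteration 8: i = 35 -> i = 40
  ... continuing ...
Total iterations = ceil(210/5) = 42


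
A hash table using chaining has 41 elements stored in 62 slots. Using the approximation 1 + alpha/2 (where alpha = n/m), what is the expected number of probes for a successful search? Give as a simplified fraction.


Load factor alpha = n/m = 41/62
Expected probes = 1 + alpha/2 = 1 + 41/(2*62)
= 1 + 41/124
= 124/124 + 41/124
= 165/124


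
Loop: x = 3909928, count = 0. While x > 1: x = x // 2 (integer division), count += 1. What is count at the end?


The variable x halves each step:
x = 3909928 -> 1954964 -> 977482 -> 488741 -> 244370 -> 122185 -> 61092 -> 30546 -> 15273 -> 7636 -> 3818 -> 1909 -> 954 -> 477 -> 238 -> 119 -> 59 -> 29 -> 14 -> 7 -> 3 -> 1
Number of halvings = floor(log2(3909928)) = 21


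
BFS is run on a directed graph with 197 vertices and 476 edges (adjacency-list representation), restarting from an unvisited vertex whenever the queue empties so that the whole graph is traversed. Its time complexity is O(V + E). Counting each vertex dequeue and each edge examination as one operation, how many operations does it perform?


A full BFS traversal dequeues each vertex exactly once and examines each directed edge exactly once.
V = 197 (vertex processing cost)
E = 476 (edge examination cost)
Total operations proportional to V + E = 197 + 476 = 673


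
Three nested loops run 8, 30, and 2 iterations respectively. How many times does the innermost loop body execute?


Loop 1 (outermost): 8 iterations
Loop 2 (middle): 30 iterations per outer
Loop 3 (innermost): 2 iterations per middle
Total = 8 * 30 * 2 = 480


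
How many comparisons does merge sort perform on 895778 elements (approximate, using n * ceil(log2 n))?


Recursion depth: ceil(log2(895778)) = 20
Each recursion level merges n = 895778 elements
Total = 895778 * 20 = 17915560


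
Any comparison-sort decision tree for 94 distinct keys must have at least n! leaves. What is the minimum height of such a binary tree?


A binary decision tree of height h has at most 2^h leaves and needs at least n! of them, so h >= ceil(log2(n!)).
94! is far too large to multiply out, so use Stirling's series:
  ln(n!) ~ n ln n - n + (1/2) ln(2 pi n) + 1/(12n)  (error below 1/(360 n^3), negligible here)
  ln(94) = 4.5432948
  n ln n = 94 * 4.5432948 = 427.0697
  (1/2) ln(2 pi * 94) = (1/2) ln(590.6194) = 3.1906
  1/(12*94) = 0.0009
  ln(94!) ~ 427.0697 - 94 + 3.1906 + 0.0009 = 336.2612
Convert to base 2: log2(94!) = 336.2612 / ln 2 = 336.2612 / 0.69314718 = 485.1224
ceil(485.1224) = 486


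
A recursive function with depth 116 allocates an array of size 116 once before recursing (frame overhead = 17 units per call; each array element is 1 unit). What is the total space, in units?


Array allocation: 116 units (allocated once)
Stack frames: 116 deep * 17 per frame = 1972 units
Total = 116 + 1972 = 2088


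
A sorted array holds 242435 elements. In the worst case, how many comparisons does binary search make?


Halving sequence: 242435 -> 121217 -> 60608 -> 30304 -> 15152 -> 7576 -> 3788 -> 1894 -> 947 -> 473 -> 236 -> 118 -> 59 -> 29 -> 14 -> 7 -> 3 -> 1
Number of halvings = 17
Max comparisons = 17 + 1 = 18


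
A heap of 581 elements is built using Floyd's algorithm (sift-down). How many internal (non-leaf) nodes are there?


Leaf nodes occupy roughly half the array.
Sift-down is called for each internal node, starting from the last one.
Internal nodes = floor(n/2) = floor(581/2) = 290


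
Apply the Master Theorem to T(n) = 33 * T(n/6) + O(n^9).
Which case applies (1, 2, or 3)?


The Master Theorem: T(n) = a*T(n/b) + O(n^c)
  a = 33, b = 6, c = 9
log_b(a) = log_6(33) ~ 1.951
Compare b^c with a: 6^9 = 10077696 > 33, so c > log_b(a).
Since c > log_b(a), Case 3 applies.
T(n) = O(n^9)
Master Theorem case = 3


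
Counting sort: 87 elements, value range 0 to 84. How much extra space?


n = 87 (output array)
k = 85 (count array for 85 distinct values)
Extra space = 87 + 85 = 172


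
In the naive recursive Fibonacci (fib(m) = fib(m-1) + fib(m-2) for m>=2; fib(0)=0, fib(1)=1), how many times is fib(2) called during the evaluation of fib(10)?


Let N(m) = number of times fib(m) is called while evaluating fib(10).
N(10) = 1 (the initial call).
N(9) = 1 (only fib(10) calls it).
For 1 <= m <= 8: fib(m) is called by fib(m+1) and fib(m+2), so
  N(m) = N(m+1) + N(m+2).
fib(0) is called only by fib(2), so N(0) = N(2).
Walk down from m=10:
  N(10)=1, N(9)=1, N(8)=2, N(7)=3, N(6)=5, N(5)=8, N(4)=13, N(3)=21, N(2)=34
N(2) = 34


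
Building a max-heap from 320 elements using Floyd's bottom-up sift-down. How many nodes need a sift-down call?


In a heap of 320 elements (0-indexed array):
  Last element index: 319
  Parent of last element: floor((319 - 1) / 2) = 159
  Internal nodes: indices 0 to 159
  Count = floor(320/2) = 160


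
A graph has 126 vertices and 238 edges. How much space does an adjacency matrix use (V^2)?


Adjacency matrix: V x V grid of entries
Space = V^2 = 126^2 = 126 * 126 = 15876


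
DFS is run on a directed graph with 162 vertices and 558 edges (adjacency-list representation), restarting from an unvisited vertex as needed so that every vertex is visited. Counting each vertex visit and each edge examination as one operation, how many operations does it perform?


A full DFS traversal processes each vertex exactly once (push/pop on stack).
Each directed edge is examined once.
V = 162, E = 558
V + E = 720


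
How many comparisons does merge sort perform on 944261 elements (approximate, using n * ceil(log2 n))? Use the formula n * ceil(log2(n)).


Recursion depth: ceil(log2(944261)) = 20
Each recursion level merges n = 944261 elements
Total = 944261 * 20 = 18885220


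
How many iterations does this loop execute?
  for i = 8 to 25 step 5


The loop variable i takes values starting at 8 and increments by 5 each iteration.
Sequence: i = 8, 13, 18, 23
The upper bound 25 is inclusive, so the count is floor((last - first) / step) + 1:
floor((25 - 8) / 5) + 1 = floor(17/5) + 1 = 3 + 1 = 4


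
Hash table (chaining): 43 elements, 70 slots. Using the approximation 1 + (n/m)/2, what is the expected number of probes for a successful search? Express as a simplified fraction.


Computing expected probes:
alpha = 43/70
= 1 + alpha/2
= 1 + 43/(2*70)
= (2*70 + 43) / (2*70)
= 183/140


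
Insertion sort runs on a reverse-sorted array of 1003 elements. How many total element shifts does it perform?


Sum of shifts = 1 + 2 + 3 + ... + 1002
= 1003 * 1002 / 2
= 1005006 / 2
= 502503


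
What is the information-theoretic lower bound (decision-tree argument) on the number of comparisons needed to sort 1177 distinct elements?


A binary decision tree of height h has at most 2^h leaves and needs at least n! of them, so h >= ceil(log2(n!)).
1177! is far too large to multiply out, so use Stirling's series:
  ln(n!) ~ n ln n - n + (1/2) ln(2 pi n) + 1/(12n)  (error below 1/(360 n^3), negligible here)
  ln(1177) = 7.0707241
  n ln n = 1177 * 7.0707241 = 8322.2423
  (1/2) ln(2 pi * 1177) = (1/2) ln(7395.3091) = 4.4543
  1/(12*1177) = 0.0001
  ln(1177!) ~ 8322.2423 - 1177 + 4.4543 + 0.0001 = 7149.6967
Convert to base 2: log2(1177!) = 7149.6967 / ln 2 = 7149.6967 / 0.69314718 = 10314.8320
ceil(10314.8320) = 10315


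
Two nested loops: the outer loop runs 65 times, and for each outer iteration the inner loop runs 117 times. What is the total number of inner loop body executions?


Outer loop: 65 iterations
Inner loop: 117 iterations per outer iteration
Total = 65 * 117 = 7605


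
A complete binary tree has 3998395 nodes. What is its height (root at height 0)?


In a complete binary tree, level k holds nodes 2^k .. 2^(k+1)-1 (1-indexed).
Height = floor(log2(n)) = floor(log2(3998395)) = 21
Check: 2^21 = 2097152 <= 3998395 < 4194304 = 2^22


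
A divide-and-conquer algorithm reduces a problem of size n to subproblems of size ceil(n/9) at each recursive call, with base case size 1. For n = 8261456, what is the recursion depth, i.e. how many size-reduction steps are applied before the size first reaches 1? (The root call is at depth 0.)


Each step divides the size by 9 (rounding up); after k steps the size is ceil(n/9^k), which equals 1 exactly when 9^k >= n.
So the depth is the smallest k with 9^k >= 8261456, i.e. ceil(log_9(8261456)).
9^7 = 4782969 < 8261456 <= 43046721 = 9^8
Recursion depth = 8


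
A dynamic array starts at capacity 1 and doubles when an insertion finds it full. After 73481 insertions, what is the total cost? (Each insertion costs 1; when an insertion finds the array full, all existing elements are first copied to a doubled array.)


Insertion cost: 73481 (one per element)
Resizes occur just before inserting elements 2, 3, 5, 9, ...
Elements copied at each resize: 1 + 2 + 4 + 8 + 16 + 32 + 64 + 128 + 256 + 512 + 1024 + 2048 + 4096 + 8192 + 16384 + 32768 + 65536
Sum of copies = 131071 (geometric series: 2^k - 1)
Total = 73481 + 131071 = 204552


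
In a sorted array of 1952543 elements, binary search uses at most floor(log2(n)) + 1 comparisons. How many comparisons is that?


Halving sequence: 1952543 -> 976271 -> 488135 -> 244067 -> 122033 -> 61016 -> 30508 -> 15254 -> 7627 -> 3813 -> 1906 -> 953 -> 476 -> 238 -> 119 -> 59 -> 29 -> 14 -> 7 -> 3 -> 1
Number of halvings = 20
Max comparisons = 20 + 1 = 21


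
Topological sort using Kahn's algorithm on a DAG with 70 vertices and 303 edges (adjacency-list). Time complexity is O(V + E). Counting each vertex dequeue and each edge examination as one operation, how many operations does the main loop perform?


Kahn's algorithm:
  1. Compute in-degrees: O(V + E)
  2. Process queue: each vertex dequeued once (O(V))
     each edge examined once (O(E))
Total = V + E = 70 + 303 = 373


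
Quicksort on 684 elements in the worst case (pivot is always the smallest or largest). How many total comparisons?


In the worst case, each partition step picks the worst pivot:
  Partition 1: 683 comparisons (n-1 elements to compare)
  Partition 2: 682 comparisons
  Partition 3: 681 comparisons
  Partition 4: 680 comparisons
  Partition 5: 679 comparisons
  ...
  Last partition: 0 comparisons
Total = (n-1) + (n-2) + ... + 1 + 0 = n*(n-1)/2
= 684*683/2 = 233586


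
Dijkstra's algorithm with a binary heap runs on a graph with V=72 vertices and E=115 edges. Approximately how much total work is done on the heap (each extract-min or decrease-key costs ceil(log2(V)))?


Dijkstra with a binary heap: each vertex is extracted once, each edge may relax once.
Each heap operation costs O(log V).
V + E = 72 + 115 = 187
ceil(log2(72)) = 7 (since 2^6 = 64 < 72 <= 128 = 2^7)
Total heap work = (V+E) * ceil(log2(V)) = 187 * 7 = 1309


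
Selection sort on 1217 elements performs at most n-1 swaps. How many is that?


Each of the 1216 passes places one element in its final position.
Pass 1: swap minimum into position 0
Pass 2: swap minimum of remaining into position 1
...
Pass 1216: last two elements, one swap
Maximum swaps = 1217 - 1 = 1216


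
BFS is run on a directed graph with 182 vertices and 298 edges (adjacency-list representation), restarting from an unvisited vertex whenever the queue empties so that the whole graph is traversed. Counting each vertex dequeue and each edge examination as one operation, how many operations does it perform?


A full BFS traversal dequeues each vertex exactly once and examines each directed edge exactly once.
V = 182 (vertex processing cost)
E = 298 (edge examination cost)
Total operations proportional to V + E = 182 + 298 = 480


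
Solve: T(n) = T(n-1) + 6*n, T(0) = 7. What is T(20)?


Expanding the recurrence:
T(20) = T(19) + 6*20
       = T(18) + 6*19 + 6*20
       ...
       = T(0) + 6*(1 + 2 + ... + 20)
       = 7 + 6 * 20*21/2
       = 7 + 6 * 210
       = 7 + 1260 = 1267


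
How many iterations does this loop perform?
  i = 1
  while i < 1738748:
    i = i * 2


The loop variable doubles each iteration:
i = 1 -> 2 -> 4 -> 8 -> 16 -> 32 -> 64 -> 128 -> 256 -> 512 -> 1024 -> 2048 -> 4096 -> 8192 -> 16384 -> 32768 -> 65536 -> 131072 -> 262144 -> 524288 -> 1048576 -> 2097152 (stop, 2097152 >= 1738748)
Number of doublings = ceil(log2(1738748)) = 21


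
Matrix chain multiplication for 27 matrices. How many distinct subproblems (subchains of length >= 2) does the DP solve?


Subproblems are indexed by (i, j) where i < j.
Number of such pairs = n*(n-1)/2
= 27 * 26 / 2
= 351
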